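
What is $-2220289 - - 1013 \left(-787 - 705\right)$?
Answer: $-3731685$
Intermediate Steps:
$-2220289 - - 1013 \left(-787 - 705\right) = -2220289 - \left(-1013\right) \left(-1492\right) = -2220289 - 1511396 = -3731685$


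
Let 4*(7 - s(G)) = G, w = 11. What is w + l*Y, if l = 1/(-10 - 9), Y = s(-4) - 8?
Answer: 11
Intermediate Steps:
s(G) = 7 - G/4
Y = 0 (Y = (7 - ¼*(-4)) - 8 = (7 + 1) - 8 = 8 - 8 = 0)
l = -1/19 (l = 1/(-19) = -1/19 ≈ -0.052632)
w + l*Y = 11 - 1/19*0 = 11 + 0 = 11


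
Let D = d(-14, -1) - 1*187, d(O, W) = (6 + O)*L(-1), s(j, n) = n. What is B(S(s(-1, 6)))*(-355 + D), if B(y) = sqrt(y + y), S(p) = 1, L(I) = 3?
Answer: -566*sqrt(2) ≈ -800.45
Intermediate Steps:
d(O, W) = 18 + 3*O (d(O, W) = (6 + O)*3 = 18 + 3*O)
B(y) = sqrt(2)*sqrt(y) (B(y) = sqrt(2*y) = sqrt(2)*sqrt(y))
D = -211 (D = (18 + 3*(-14)) - 1*187 = (18 - 42) - 187 = -24 - 187 = -211)
B(S(s(-1, 6)))*(-355 + D) = (sqrt(2)*sqrt(1))*(-355 - 211) = (sqrt(2)*1)*(-566) = sqrt(2)*(-566) = -566*sqrt(2)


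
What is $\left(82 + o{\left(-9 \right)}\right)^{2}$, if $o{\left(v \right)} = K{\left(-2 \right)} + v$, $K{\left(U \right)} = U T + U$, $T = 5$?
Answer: $3721$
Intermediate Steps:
$K{\left(U \right)} = 6 U$ ($K{\left(U \right)} = U 5 + U = 5 U + U = 6 U$)
$o{\left(v \right)} = -12 + v$ ($o{\left(v \right)} = 6 \left(-2\right) + v = -12 + v$)
$\left(82 + o{\left(-9 \right)}\right)^{2} = \left(82 - 21\right)^{2} = 61^{2} = 3721$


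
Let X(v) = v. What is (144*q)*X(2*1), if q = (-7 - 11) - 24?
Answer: -12096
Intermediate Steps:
q = -42 (q = -18 - 24 = -42)
(144*q)*X(2*1) = (144*(-42))*(2*1) = -6048*2 = -12096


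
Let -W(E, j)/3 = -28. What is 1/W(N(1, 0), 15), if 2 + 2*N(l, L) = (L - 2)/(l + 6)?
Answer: 1/84 ≈ 0.011905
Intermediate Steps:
N(l, L) = -1 + (-2 + L)/(2*(6 + l)) (N(l, L) = -1 + ((L - 2)/(l + 6))/2 = -1 + ((-2 + L)/(6 + l))/2 = -1 + (-2 + L)/(2*(6 + l)))
W(E, j) = 84 (W(E, j) = -3*(-28) = 84)
1/W(N(1, 0), 15) = 1/84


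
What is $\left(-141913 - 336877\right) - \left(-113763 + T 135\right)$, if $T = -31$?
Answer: $-360842$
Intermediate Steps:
$\left(-141913 - 336877\right) - \left(-113763 + T 135\right) = \left(-141913 - 336877\right) + \left(113868 - \left(\left(-31\right) 135 + 105\right)\right) = -478790 + \left(113868 - \left(-4185 + 105\right)\right) = -478790 + \left(113868 - -4080\right) = -478790 + \left(113868 + 4080\right) = -478790 + 117948 = -360842$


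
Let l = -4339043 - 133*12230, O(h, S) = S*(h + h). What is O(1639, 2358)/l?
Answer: -7729524/5965633 ≈ -1.2957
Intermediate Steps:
O(h, S) = 2*S*h (O(h, S) = S*(2*h) = 2*S*h)
l = -5965633 (l = -4339043 - 1626590 = -5965633)
O(1639, 2358)/l = (2*2358*1639)/(-5965633) = 7729524*(-1/5965633) = -7729524/5965633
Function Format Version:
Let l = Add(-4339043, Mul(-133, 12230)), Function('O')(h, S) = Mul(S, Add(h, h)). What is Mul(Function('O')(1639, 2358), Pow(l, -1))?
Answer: Rational(-7729524, 5965633) ≈ -1.2957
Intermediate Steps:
Function('O')(h, S) = Mul(2, S, h) (Function('O')(h, S) = Mul(S, Mul(2, h)) = Mul(2, S, h))
l = -5965633 (l = Add(-4339043, -1626590) = -5965633)
Mul(Function('O')(1639, 2358), Pow(l, -1)) = Mul(Mul(2, 2358, 1639), Pow(-5965633, -1)) = Mul(7729524, Rational(-1, 5965633)) = Rational(-7729524, 5965633)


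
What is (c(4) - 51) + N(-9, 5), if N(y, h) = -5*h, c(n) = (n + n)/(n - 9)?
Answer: -388/5 ≈ -77.600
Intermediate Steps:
c(n) = 2*n/(-9 + n) (c(n) = (2*n)/(-9 + n) = 2*n/(-9 + n))
(c(4) - 51) + N(-9, 5) = (2*4/(-9 + 4) - 51) - 5*5 = (2*4/(-5) - 51) - 25 = (2*4*(-1/5) - 51) - 25 = (-8/5 - 51) - 25 = -263/5 - 25 = -388/5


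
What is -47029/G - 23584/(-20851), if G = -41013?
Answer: 1947852271/855162063 ≈ 2.2778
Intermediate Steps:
-47029/G - 23584/(-20851) = -47029/(-41013) - 23584/(-20851) = -47029*(-1/41013) - 23584*(-1/20851) = 47029/41013 + 23584/20851 = 1947852271/855162063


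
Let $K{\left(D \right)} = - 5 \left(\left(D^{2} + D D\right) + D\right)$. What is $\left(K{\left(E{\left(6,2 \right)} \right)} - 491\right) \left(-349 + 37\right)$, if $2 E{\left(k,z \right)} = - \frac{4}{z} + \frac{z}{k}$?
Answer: $\frac{462176}{3} \approx 1.5406 \cdot 10^{5}$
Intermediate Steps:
$E{\left(k,z \right)} = - \frac{2}{z} + \frac{z}{2 k}$ ($E{\left(k,z \right)} = \frac{- \frac{4}{z} + \frac{z}{k}}{2} = - \frac{2}{z} + \frac{z}{2 k}$)
$K{\left(D \right)} = - 10 D^{2} - 5 D$ ($K{\left(D \right)} = - 5 \left(\left(D^{2} + D^{2}\right) + D\right) = - 5 \left(2 D^{2} + D\right) = - 5 \left(D + 2 D^{2}\right) = - 10 D^{2} - 5 D$)
$\left(K{\left(E{\left(6,2 \right)} \right)} - 491\right) \left(-349 + 37\right) = \left(- 5 \left(- \frac{2}{2} + \frac{1}{2} \cdot 2 \cdot \frac{1}{6}\right) \left(1 + 2 \left(- \frac{2}{2} + \frac{1}{2} \cdot 2 \cdot \frac{1}{6}\right)\right) - 491\right) \left(-349 + 37\right) = \left(- 5 \left(\left(-2\right) \frac{1}{2} + \frac{1}{2} \cdot 2 \cdot \frac{1}{6}\right) \left(1 + 2 \left(\left(-2\right) \frac{1}{2} + \frac{1}{2} \cdot 2 \cdot \frac{1}{6}\right)\right) - 491\right) \left(-312\right) = \left(- 5 \left(-1 + \frac{1}{6}\right) \left(1 + 2 \left(-1 + \frac{1}{6}\right)\right) - 491\right) \left(-312\right) = \left(\left(-5\right) \left(- \frac{5}{6}\right) \left(1 + 2 \left(- \frac{5}{6}\right)\right) - 491\right) \left(-312\right) = \left(\left(-5\right) \left(- \frac{5}{6}\right) \left(1 - \frac{5}{3}\right) - 491\right) \left(-312\right) = \left(\left(-5\right) \left(- \frac{5}{6}\right) \left(- \frac{2}{3}\right) - 491\right) \left(-312\right) = \left(- \frac{25}{9} - 491\right) \left(-312\right) = \left(- \frac{4444}{9}\right) \left(-312\right) = \frac{462176}{3}$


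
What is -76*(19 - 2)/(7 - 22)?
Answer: 1292/15 ≈ 86.133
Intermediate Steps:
-76*(19 - 2)/(7 - 22) = -1292/(-15) = -1292*(-1)/15 = -76*(-17/15) = 1292/15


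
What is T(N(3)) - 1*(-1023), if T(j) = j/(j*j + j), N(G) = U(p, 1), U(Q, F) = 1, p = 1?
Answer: 2047/2 ≈ 1023.5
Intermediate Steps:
N(G) = 1
T(j) = j/(j + j²) (T(j) = j/(j² + j) = j/(j + j²))
T(N(3)) - 1*(-1023) = 1/(1 + 1) - 1*(-1023) = 1/2 + 1023 = ½ + 1023 = 2047/2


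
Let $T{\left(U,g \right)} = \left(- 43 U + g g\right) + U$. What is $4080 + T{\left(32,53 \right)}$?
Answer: $5545$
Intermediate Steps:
$T{\left(U,g \right)} = g^{2} - 42 U$ ($T{\left(U,g \right)} = \left(- 43 U + g^{2}\right) + U = \left(g^{2} - 43 U\right) + U = g^{2} - 42 U$)
$4080 + T{\left(32,53 \right)} = 4080 + \left(53^{2} - 1344\right) = 4080 + \left(2809 - 1344\right) = 4080 + 1465 = 5545$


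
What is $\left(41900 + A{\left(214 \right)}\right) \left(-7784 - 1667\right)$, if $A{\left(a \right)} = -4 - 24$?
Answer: $-395732272$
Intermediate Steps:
$A{\left(a \right)} = -28$ ($A{\left(a \right)} = -4 - 24 = -28$)
$\left(41900 + A{\left(214 \right)}\right) \left(-7784 - 1667\right) = \left(41900 - 28\right) \left(-7784 - 1667\right) = 41872 \left(-9451\right) = -395732272$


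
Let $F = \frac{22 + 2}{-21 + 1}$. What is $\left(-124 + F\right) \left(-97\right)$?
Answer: $\frac{60722}{5} \approx 12144.0$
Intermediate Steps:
$F = - \frac{6}{5}$ ($F = \frac{24}{-20} = 24 \left(- \frac{1}{20}\right) = - \frac{6}{5} \approx -1.2$)
$\left(-124 + F\right) \left(-97\right) = \left(-124 - \frac{6}{5}\right) \left(-97\right) = \left(- \frac{626}{5}\right) \left(-97\right) = \frac{60722}{5}$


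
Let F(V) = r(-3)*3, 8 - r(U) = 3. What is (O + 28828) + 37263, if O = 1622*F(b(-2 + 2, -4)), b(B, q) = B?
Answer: 90421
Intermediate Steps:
r(U) = 5 (r(U) = 8 - 1*3 = 8 - 3 = 5)
F(V) = 15 (F(V) = 5*3 = 15)
O = 24330 (O = 1622*15 = 24330)
(O + 28828) + 37263 = (24330 + 28828) + 37263 = 53158 + 37263 = 90421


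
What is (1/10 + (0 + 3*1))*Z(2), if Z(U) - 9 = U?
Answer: 341/10 ≈ 34.100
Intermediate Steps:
Z(U) = 9 + U
(1/10 + (0 + 3*1))*Z(2) = (1/10 + (0 + 3*1))*(9 + 2) = (⅒ + (0 + 3))*11 = (⅒ + 3)*11 = (31/10)*11 = 341/10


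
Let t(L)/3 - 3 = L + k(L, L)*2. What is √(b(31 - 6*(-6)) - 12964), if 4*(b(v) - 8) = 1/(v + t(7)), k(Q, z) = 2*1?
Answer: I*√615720835/218 ≈ 113.82*I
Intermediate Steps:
k(Q, z) = 2
t(L) = 21 + 3*L (t(L) = 9 + 3*(L + 2*2) = 9 + 3*(L + 4) = 9 + 3*(4 + L) = 9 + (12 + 3*L) = 21 + 3*L)
b(v) = 8 + 1/(4*(42 + v)) (b(v) = 8 + 1/(4*(v + (21 + 3*7))) = 8 + 1/(4*(v + (21 + 21))) = 8 + 1/(4*(v + 42)) = 8 + 1/(4*(42 + v)))
√(b(31 - 6*(-6)) - 12964) = √((1345 + 32*(31 - 6*(-6)))/(4*(42 + (31 - 6*(-6)))) - 12964) = √((1345 + 32*(31 - 1*(-36)))/(4*(42 + (31 - 1*(-36)))) - 12964) = √((1345 + 32*(31 + 36))/(4*(42 + (31 + 36))) - 12964) = √((1345 + 32*67)/(4*(42 + 67)) - 12964) = √((¼)*(1345 + 2144)/109 - 12964) = √((¼)*(1/109)*3489 - 12964) = √(3489/436 - 12964) = √(-5648815/436) = I*√615720835/218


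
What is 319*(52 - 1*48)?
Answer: 1276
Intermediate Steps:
319*(52 - 1*48) = 319*(52 - 48) = 319*4 = 1276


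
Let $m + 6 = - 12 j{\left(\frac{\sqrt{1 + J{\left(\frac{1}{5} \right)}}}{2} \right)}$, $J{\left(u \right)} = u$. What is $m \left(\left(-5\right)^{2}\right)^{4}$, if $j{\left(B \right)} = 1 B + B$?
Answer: $-2343750 - 937500 \sqrt{30} \approx -7.4786 \cdot 10^{6}$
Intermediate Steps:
$j{\left(B \right)} = 2 B$ ($j{\left(B \right)} = B + B = 2 B$)
$m = -6 - \frac{12 \sqrt{30}}{5}$ ($m = -6 - 12 \cdot 2 \frac{\sqrt{1 + \frac{1}{5}}}{2} = -6 - 12 \cdot 2 \sqrt{1 + \frac{1}{5}} \cdot \frac{1}{2} = -6 - 12 \cdot 2 \sqrt{\frac{6}{5}} \cdot \frac{1}{2} = -6 - 12 \cdot 2 \frac{\sqrt{30}}{5} \cdot \frac{1}{2} = -6 - 12 \cdot 2 \frac{\sqrt{30}}{10} = -6 - 12 \frac{\sqrt{30}}{5} = -6 - \frac{12 \sqrt{30}}{5} \approx -19.145$)
$m \left(\left(-5\right)^{2}\right)^{4} = \left(-6 - \frac{12 \sqrt{30}}{5}\right) \left(\left(-5\right)^{2}\right)^{4} = \left(-6 - \frac{12 \sqrt{30}}{5}\right) 25^{4} = \left(-6 - \frac{12 \sqrt{30}}{5}\right) 390625 = -2343750 - 937500 \sqrt{30}$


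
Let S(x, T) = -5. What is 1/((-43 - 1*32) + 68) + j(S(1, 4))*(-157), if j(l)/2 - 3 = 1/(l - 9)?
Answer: -6438/7 ≈ -919.71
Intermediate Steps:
j(l) = 6 + 2/(-9 + l) (j(l) = 6 + 2/(l - 9) = 6 + 2/(-9 + l))
1/((-43 - 1*32) + 68) + j(S(1, 4))*(-157) = 1/((-43 - 1*32) + 68) + (2*(-26 + 3*(-5))/(-9 - 5))*(-157) = 1/((-43 - 32) + 68) + (2*(-26 - 15)/(-14))*(-157) = 1/(-75 + 68) + (2*(-1/14)*(-41))*(-157) = 1/(-7) + (41/7)*(-157) = -⅐ - 6437/7 = -6438/7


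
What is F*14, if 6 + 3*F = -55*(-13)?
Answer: 9926/3 ≈ 3308.7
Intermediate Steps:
F = 709/3 (F = -2 + (-55*(-13))/3 = -2 + (⅓)*715 = -2 + 715/3 = 709/3 ≈ 236.33)
F*14 = (709/3)*14 = 9926/3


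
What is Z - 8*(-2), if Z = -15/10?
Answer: 29/2 ≈ 14.500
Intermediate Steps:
Z = -3/2 (Z = -15*1/10 = -3/2 ≈ -1.5000)
Z - 8*(-2) = -3/2 - 8*(-2) = -3/2 + 16 = 29/2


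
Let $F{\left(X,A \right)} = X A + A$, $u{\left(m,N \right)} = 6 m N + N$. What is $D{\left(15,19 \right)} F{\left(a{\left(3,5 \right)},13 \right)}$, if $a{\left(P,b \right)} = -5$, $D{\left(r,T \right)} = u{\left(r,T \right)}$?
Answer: $-89908$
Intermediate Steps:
$u{\left(m,N \right)} = N + 6 N m$ ($u{\left(m,N \right)} = 6 N m + N = N + 6 N m$)
$D{\left(r,T \right)} = T \left(1 + 6 r\right)$
$F{\left(X,A \right)} = A + A X$ ($F{\left(X,A \right)} = A X + A = A + A X$)
$D{\left(15,19 \right)} F{\left(a{\left(3,5 \right)},13 \right)} = 19 \left(1 + 6 \cdot 15\right) 13 \left(1 - 5\right) = 19 \left(1 + 90\right) 13 \left(-4\right) = 19 \cdot 91 \left(-52\right) = 1729 \left(-52\right) = -89908$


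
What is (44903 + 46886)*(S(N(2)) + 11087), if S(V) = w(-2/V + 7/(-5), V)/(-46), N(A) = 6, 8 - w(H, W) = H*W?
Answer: 5088139637/5 ≈ 1.0176e+9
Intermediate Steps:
w(H, W) = 8 - H*W
S(V) = -4/23 + V*(-7/5 - 2/V)/46 (S(V) = (8 - (-2/V + 7/(-5))*V)/(-46) = (8 - (-2/V + 7*(-⅕))*V)*(-1/46) = (8 - (-2/V - 7/5)*V)*(-1/46) = (8 - (-7/5 - 2/V)*V)*(-1/46) = (8 - V*(-7/5 - 2/V))*(-1/46) = -4/23 + V*(-7/5 - 2/V)/46)
(44903 + 46886)*(S(N(2)) + 11087) = (44903 + 46886)*((-5/23 - 7/230*6) + 11087) = 91789*((-5/23 - 21/115) + 11087) = 91789*(-⅖ + 11087) = 91789*(55433/5) = 5088139637/5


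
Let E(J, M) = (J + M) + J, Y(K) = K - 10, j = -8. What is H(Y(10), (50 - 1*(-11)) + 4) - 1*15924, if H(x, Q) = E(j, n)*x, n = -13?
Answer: -15924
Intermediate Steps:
Y(K) = -10 + K
E(J, M) = M + 2*J
H(x, Q) = -29*x (H(x, Q) = (-13 + 2*(-8))*x = (-13 - 16)*x = -29*x)
H(Y(10), (50 - 1*(-11)) + 4) - 1*15924 = -29*(-10 + 10) - 1*15924 = -29*0 - 15924 = 0 - 15924 = -15924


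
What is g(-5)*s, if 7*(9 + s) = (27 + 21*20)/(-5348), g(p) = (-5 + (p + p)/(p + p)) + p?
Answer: 3036339/37436 ≈ 81.107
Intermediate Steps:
g(p) = -4 + p (g(p) = (-5 + (2*p)/((2*p))) + p = (-5 + (2*p)*(1/(2*p))) + p = (-5 + 1) + p = -4 + p)
s = -337371/37436 (s = -9 + ((27 + 21*20)/(-5348))/7 = -9 + ((27 + 420)*(-1/5348))/7 = -9 + (447*(-1/5348))/7 = -9 + (1/7)*(-447/5348) = -9 - 447/37436 = -337371/37436 ≈ -9.0119)
g(-5)*s = (-4 - 5)*(-337371/37436) = -9*(-337371/37436) = 3036339/37436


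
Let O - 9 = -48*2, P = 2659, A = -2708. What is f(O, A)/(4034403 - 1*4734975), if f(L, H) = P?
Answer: -2659/700572 ≈ -0.0037955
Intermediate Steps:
O = -87 (O = 9 - 48*2 = 9 - 96 = -87)
f(L, H) = 2659
f(O, A)/(4034403 - 1*4734975) = 2659/(4034403 - 1*4734975) = 2659/(4034403 - 4734975) = 2659/(-700572) = 2659*(-1/700572) = -2659/700572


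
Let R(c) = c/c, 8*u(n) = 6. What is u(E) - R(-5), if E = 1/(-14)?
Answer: -1/4 ≈ -0.25000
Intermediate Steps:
E = -1/14 (E = 1*(-1/14) = -1/14 ≈ -0.071429)
u(n) = 3/4 (u(n) = (1/8)*6 = 3/4)
R(c) = 1
u(E) - R(-5) = 3/4 - 1*1 = 3/4 - 1 = -1/4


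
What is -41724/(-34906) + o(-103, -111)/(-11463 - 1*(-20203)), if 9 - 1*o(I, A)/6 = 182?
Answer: 82108833/76269610 ≈ 1.0766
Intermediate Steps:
o(I, A) = -1038 (o(I, A) = 54 - 6*182 = 54 - 1092 = -1038)
-41724/(-34906) + o(-103, -111)/(-11463 - 1*(-20203)) = -41724/(-34906) - 1038/(-11463 - 1*(-20203)) = -41724*(-1/34906) - 1038/(-11463 + 20203) = 20862/17453 - 1038/8740 = 20862/17453 - 1038*1/8740 = 20862/17453 - 519/4370 = 82108833/76269610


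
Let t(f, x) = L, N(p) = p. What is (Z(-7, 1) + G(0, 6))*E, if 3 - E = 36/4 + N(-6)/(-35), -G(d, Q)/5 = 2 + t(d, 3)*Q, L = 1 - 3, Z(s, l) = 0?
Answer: -2160/7 ≈ -308.57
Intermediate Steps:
L = -2
t(f, x) = -2
G(d, Q) = -10 + 10*Q (G(d, Q) = -5*(2 - 2*Q) = -10 + 10*Q)
E = -216/35 (E = 3 - (36/4 - 6/(-35)) = 3 - (36*(1/4) - 6*(-1/35)) = 3 - (9 + 6/35) = 3 - 1*321/35 = 3 - 321/35 = -216/35 ≈ -6.1714)
(Z(-7, 1) + G(0, 6))*E = (0 + (-10 + 10*6))*(-216/35) = (0 + (-10 + 60))*(-216/35) = (0 + 50)*(-216/35) = 50*(-216/35) = -2160/7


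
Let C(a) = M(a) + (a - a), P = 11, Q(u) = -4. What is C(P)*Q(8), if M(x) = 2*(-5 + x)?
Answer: -48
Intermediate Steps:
M(x) = -10 + 2*x
C(a) = -10 + 2*a (C(a) = (-10 + 2*a) + (a - a) = (-10 + 2*a) + 0 = -10 + 2*a)
C(P)*Q(8) = (-10 + 2*11)*(-4) = (-10 + 22)*(-4) = 12*(-4) = -48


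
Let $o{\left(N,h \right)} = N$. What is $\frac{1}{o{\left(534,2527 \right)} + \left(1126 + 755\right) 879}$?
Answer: $\frac{1}{1653933} \approx 6.0462 \cdot 10^{-7}$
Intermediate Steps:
$\frac{1}{o{\left(534,2527 \right)} + \left(1126 + 755\right) 879} = \frac{1}{534 + \left(1126 + 755\right) 879} = \frac{1}{534 + 1881 \cdot 879} = \frac{1}{534 + 1653399} = \frac{1}{1653933}$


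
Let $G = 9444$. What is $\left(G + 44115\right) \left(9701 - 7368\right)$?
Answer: $124953147$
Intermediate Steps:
$\left(G + 44115\right) \left(9701 - 7368\right) = \left(9444 + 44115\right) \left(9701 - 7368\right) = 53559 \cdot 2333 = 124953147$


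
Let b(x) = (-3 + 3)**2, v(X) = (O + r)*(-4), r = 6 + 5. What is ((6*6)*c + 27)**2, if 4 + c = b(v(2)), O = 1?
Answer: 13689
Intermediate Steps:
r = 11
v(X) = -48 (v(X) = (1 + 11)*(-4) = 12*(-4) = -48)
b(x) = 0 (b(x) = 0**2 = 0)
c = -4 (c = -4 + 0 = -4)
((6*6)*c + 27)**2 = ((6*6)*(-4) + 27)**2 = (36*(-4) + 27)**2 = (-144 + 27)**2 = (-117)**2 = 13689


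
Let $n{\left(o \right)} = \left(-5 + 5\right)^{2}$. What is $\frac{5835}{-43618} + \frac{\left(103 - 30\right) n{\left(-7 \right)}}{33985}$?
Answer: $- \frac{5835}{43618} \approx -0.13377$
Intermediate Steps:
$n{\left(o \right)} = 0$ ($n{\left(o \right)} = 0^{2} = 0$)
$\frac{5835}{-43618} + \frac{\left(103 - 30\right) n{\left(-7 \right)}}{33985} = \frac{5835}{-43618} + \frac{\left(103 - 30\right) 0}{33985} = 5835 \left(- \frac{1}{43618}\right) + 73 \cdot 0 \cdot \frac{1}{33985} = - \frac{5835}{43618} + 0 \cdot \frac{1}{33985} = - \frac{5835}{43618} + 0 = - \frac{5835}{43618}$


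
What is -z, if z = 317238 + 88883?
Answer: -406121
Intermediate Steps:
z = 406121
-z = -1*406121 = -406121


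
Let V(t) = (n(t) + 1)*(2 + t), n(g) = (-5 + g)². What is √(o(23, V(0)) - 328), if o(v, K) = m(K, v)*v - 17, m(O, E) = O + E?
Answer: 2*√345 ≈ 37.148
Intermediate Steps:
m(O, E) = E + O
V(t) = (1 + (-5 + t)²)*(2 + t) (V(t) = ((-5 + t)² + 1)*(2 + t) = (1 + (-5 + t)²)*(2 + t))
o(v, K) = -17 + v*(K + v) (o(v, K) = (v + K)*v - 17 = (K + v)*v - 17 = v*(K + v) - 17 = -17 + v*(K + v))
√(o(23, V(0)) - 328) = √((-17 + 23*((52 + 0³ - 8*0² + 6*0) + 23)) - 328) = √((-17 + 23*((52 + 0 - 8*0 + 0) + 23)) - 328) = √((-17 + 23*((52 + 0 + 0 + 0) + 23)) - 328) = √((-17 + 23*(52 + 23)) - 328) = √((-17 + 23*75) - 328) = √((-17 + 1725) - 328) = √(1708 - 328) = √1380 = 2*√345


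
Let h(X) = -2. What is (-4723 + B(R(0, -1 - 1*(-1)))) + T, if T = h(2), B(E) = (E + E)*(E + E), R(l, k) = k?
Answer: -4725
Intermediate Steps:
B(E) = 4*E**2 (B(E) = (2*E)*(2*E) = 4*E**2)
T = -2
(-4723 + B(R(0, -1 - 1*(-1)))) + T = (-4723 + 4*(-1 - 1*(-1))**2) - 2 = (-4723 + 4*(-1 + 1)**2) - 2 = (-4723 + 4*0**2) - 2 = (-4723 + 4*0) - 2 = (-4723 + 0) - 2 = -4723 - 2 = -4725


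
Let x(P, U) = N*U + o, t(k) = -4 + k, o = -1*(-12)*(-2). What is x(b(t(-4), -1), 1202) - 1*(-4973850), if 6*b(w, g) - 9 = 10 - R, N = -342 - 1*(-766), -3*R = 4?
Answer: 5483474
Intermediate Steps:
R = -4/3 (R = -1/3*4 = -4/3 ≈ -1.3333)
o = -24 (o = 12*(-2) = -24)
N = 424 (N = -342 + 766 = 424)
b(w, g) = 61/18 (b(w, g) = 3/2 + (10 - 1*(-4/3))/6 = 3/2 + (10 + 4/3)/6 = 3/2 + (1/6)*(34/3) = 3/2 + 17/9 = 61/18)
x(P, U) = -24 + 424*U (x(P, U) = 424*U - 24 = -24 + 424*U)
x(b(t(-4), -1), 1202) - 1*(-4973850) = (-24 + 424*1202) - 1*(-4973850) = (-24 + 509648) + 4973850 = 509624 + 4973850 = 5483474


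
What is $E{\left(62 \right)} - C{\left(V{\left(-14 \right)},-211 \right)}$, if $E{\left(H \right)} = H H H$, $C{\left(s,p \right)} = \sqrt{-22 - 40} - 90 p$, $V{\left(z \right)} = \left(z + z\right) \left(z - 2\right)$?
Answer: $219338 - i \sqrt{62} \approx 2.1934 \cdot 10^{5} - 7.874 i$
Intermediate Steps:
$V{\left(z \right)} = 2 z \left(-2 + z\right)$
$C{\left(s,p \right)} = - 90 p + i \sqrt{62}$ ($C{\left(s,p \right)} = \sqrt{-62} - 90 p = i \sqrt{62} - 90 p = - 90 p + i \sqrt{62}$)
$E{\left(H \right)} = H^{3}$ ($E{\left(H \right)} = H^{2} H = H^{3}$)
$E{\left(62 \right)} - C{\left(V{\left(-14 \right)},-211 \right)} = 62^{3} - \left(\left(-90\right) \left(-211\right) + i \sqrt{62}\right) = 238328 - \left(18990 + i \sqrt{62}\right) = 219338 - i \sqrt{62}$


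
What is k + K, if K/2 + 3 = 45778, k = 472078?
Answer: 563628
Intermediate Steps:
K = 91550 (K = -6 + 2*45778 = -6 + 91556 = 91550)
k + K = 472078 + 91550 = 563628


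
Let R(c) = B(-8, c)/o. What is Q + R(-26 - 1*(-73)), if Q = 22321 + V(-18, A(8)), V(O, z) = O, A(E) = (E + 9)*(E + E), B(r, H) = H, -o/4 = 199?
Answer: 17753141/796 ≈ 22303.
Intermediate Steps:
o = -796 (o = -4*199 = -796)
A(E) = 2*E*(9 + E) (A(E) = (9 + E)*(2*E) = 2*E*(9 + E))
R(c) = -c/796 (R(c) = c/(-796) = c*(-1/796) = -c/796)
Q = 22303 (Q = 22321 - 18 = 22303)
Q + R(-26 - 1*(-73)) = 22303 - (-26 - 1*(-73))/796 = 22303 - (-26 + 73)/796 = 22303 - 1/796*47 = 22303 - 47/796 = 17753141/796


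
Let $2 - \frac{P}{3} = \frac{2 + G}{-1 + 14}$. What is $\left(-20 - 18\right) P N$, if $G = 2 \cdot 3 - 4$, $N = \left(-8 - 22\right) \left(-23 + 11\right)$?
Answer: $- \frac{902880}{13} \approx -69452.0$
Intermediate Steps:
$N = 360$ ($N = \left(-30\right) \left(-12\right) = 360$)
$G = 2$ ($G = 6 - 4 = 2$)
$P = \frac{66}{13}$ ($P = 6 - 3 \frac{2 + 2}{-1 + 14} = 6 - 3 \cdot \frac{4}{13} = 6 - 3 \cdot 4 \cdot \frac{1}{13} = 6 - \frac{12}{13} = \frac{66}{13} \approx 5.0769$)
$\left(-20 - 18\right) P N = \left(-20 - 18\right) \frac{66}{13} \cdot 360 = \left(-38\right) \frac{66}{13} \cdot 360 = \left(- \frac{2508}{13}\right) 360 = - \frac{902880}{13}$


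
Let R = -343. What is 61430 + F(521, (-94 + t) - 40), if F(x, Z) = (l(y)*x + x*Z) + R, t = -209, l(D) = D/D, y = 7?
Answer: -117095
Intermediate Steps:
l(D) = 1
F(x, Z) = -343 + x + Z*x (F(x, Z) = (1*x + x*Z) - 343 = (x + Z*x) - 343 = -343 + x + Z*x)
61430 + F(521, (-94 + t) - 40) = 61430 + (-343 + 521 + ((-94 - 209) - 40)*521) = 61430 + (-343 + 521 + (-303 - 40)*521) = 61430 + (-343 + 521 - 343*521) = 61430 + (-343 + 521 - 178703) = 61430 - 178525 = -117095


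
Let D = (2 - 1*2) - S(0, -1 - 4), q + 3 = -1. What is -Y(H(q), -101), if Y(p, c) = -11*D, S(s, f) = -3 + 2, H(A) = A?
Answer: 11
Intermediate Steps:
q = -4 (q = -3 - 1 = -4)
S(s, f) = -1
D = 1 (D = (2 - 1*2) - 1*(-1) = (2 - 2) + 1 = 0 + 1 = 1)
Y(p, c) = -11 (Y(p, c) = -11*1 = -11)
-Y(H(q), -101) = -1*(-11) = 11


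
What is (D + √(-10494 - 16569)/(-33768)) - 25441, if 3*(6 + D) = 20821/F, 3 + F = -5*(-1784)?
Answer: -680711876/26751 - I*√3007/11256 ≈ -25446.0 - 0.0048717*I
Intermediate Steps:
F = 8917 (F = -3 - 5*(-1784) = -3 + 8920 = 8917)
D = -139685/26751 (D = -6 + (20821/8917)/3 = -6 + (20821*(1/8917))/3 = -6 + (⅓)*(20821/8917) = -6 + 20821/26751 = -139685/26751 ≈ -5.2217)
(D + √(-10494 - 16569)/(-33768)) - 25441 = (-139685/26751 + √(-10494 - 16569)/(-33768)) - 25441 = (-139685/26751 + √(-27063)*(-1/33768)) - 25441 = (-139685/26751 + (3*I*√3007)*(-1/33768)) - 25441 = (-139685/26751 - I*√3007/11256) - 25441 = -680711876/26751 - I*√3007/11256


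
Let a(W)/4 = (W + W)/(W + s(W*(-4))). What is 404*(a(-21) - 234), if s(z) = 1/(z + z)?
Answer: -322025976/3527 ≈ -91303.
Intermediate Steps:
s(z) = 1/(2*z)
a(W) = 8*W/(W - 1/(8*W)) (a(W) = 4*((W + W)/(W + 1/(2*((W*(-4)))))) = 4*((2*W)/(W + 1/(2*((-4*W))))) = 4*((2*W)/(W + (-1/(4*W))/2)) = 4*((2*W)/(W - 1/(8*W))) = 4*(2*W/(W - 1/(8*W))) = 8*W/(W - 1/(8*W)))
404*(a(-21) - 234) = 404*(64*(-21)**2/(-1 + 8*(-21)**2) - 234) = 404*(64*441/(-1 + 8*441) - 234) = 404*(64*441/(-1 + 3528) - 234) = 404*(64*441/3527 - 234) = 404*(64*441*(1/3527) - 234) = 404*(28224/3527 - 234) = 404*(-797094/3527) = -322025976/3527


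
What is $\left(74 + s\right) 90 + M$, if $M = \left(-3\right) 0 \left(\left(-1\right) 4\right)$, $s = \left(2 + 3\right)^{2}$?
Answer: $8910$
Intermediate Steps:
$s = 25$ ($s = 5^{2} = 25$)
$M = 0$ ($M = 0 \left(-4\right) = 0$)
$\left(74 + s\right) 90 + M = \left(74 + 25\right) 90 + 0 = 99 \cdot 90 + 0 = 8910 + 0 = 8910$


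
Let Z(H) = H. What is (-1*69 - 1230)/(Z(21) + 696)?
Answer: -433/239 ≈ -1.8117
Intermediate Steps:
(-1*69 - 1230)/(Z(21) + 696) = (-1*69 - 1230)/(21 + 696) = (-69 - 1230)/717 = -1299*1/717 = -433/239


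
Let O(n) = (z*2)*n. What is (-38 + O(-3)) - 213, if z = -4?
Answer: -227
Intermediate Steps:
O(n) = -8*n (O(n) = (-4*2)*n = -8*n)
(-38 + O(-3)) - 213 = (-38 - 8*(-3)) - 213 = (-38 + 24) - 213 = -14 - 213 = -227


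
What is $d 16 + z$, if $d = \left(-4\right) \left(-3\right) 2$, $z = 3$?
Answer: $387$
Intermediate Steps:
$d = 24$ ($d = 12 \cdot 2 = 24$)
$d 16 + z = 24 \cdot 16 + 3 = 384 + 3 = 387$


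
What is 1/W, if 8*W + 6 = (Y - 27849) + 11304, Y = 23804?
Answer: 8/7253 ≈ 0.0011030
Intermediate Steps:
W = 7253/8 (W = -¾ + ((23804 - 27849) + 11304)/8 = -¾ + (-4045 + 11304)/8 = -¾ + (⅛)*7259 = -¾ + 7259/8 = 7253/8 ≈ 906.63)
1/W = 1/(7253/8) = 8/7253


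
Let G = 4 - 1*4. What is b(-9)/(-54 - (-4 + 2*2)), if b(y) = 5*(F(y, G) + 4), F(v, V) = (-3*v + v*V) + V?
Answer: -155/54 ≈ -2.8704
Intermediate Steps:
G = 0 (G = 4 - 4 = 0)
F(v, V) = V - 3*v + V*v (F(v, V) = (-3*v + V*v) + V = V - 3*v + V*v)
b(y) = 20 - 15*y (b(y) = 5*((0 - 3*y + 0*y) + 4) = 5*((0 - 3*y + 0) + 4) = 5*(-3*y + 4) = 5*(4 - 3*y) = 20 - 15*y)
b(-9)/(-54 - (-4 + 2*2)) = (20 - 15*(-9))/(-54 - (-4 + 2*2)) = (20 + 135)/(-54 - (-4 + 4)) = 155/(-54 - 1*0) = 155/(-54 + 0) = 155/(-54) = 155*(-1/54) = -155/54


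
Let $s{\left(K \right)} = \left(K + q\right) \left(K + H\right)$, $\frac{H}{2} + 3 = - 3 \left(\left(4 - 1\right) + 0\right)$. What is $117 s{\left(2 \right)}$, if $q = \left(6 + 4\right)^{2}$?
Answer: $-262548$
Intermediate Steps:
$q = 100$ ($q = 10^{2} = 100$)
$H = -24$ ($H = -6 + 2 \left(- 3 \left(\left(4 - 1\right) + 0\right)\right) = -6 + 2 \left(- 3 \left(3 + 0\right)\right) = -6 + 2 \left(\left(-3\right) 3\right) = -6 + 2 \left(-9\right) = -6 - 18 = -24$)
$s{\left(K \right)} = \left(-24 + K\right) \left(100 + K\right)$ ($s{\left(K \right)} = \left(K + 100\right) \left(K - 24\right) = \left(100 + K\right) \left(-24 + K\right) = \left(-24 + K\right) \left(100 + K\right)$)
$117 s{\left(2 \right)} = 117 \left(-2400 + 2^{2} + 76 \cdot 2\right) = 117 \left(-2400 + 4 + 152\right) = 117 \left(-2244\right) = -262548$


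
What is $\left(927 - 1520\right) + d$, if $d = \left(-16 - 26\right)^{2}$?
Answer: $1171$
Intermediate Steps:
$d = 1764$ ($d = \left(-42\right)^{2} = 1764$)
$\left(927 - 1520\right) + d = \left(927 - 1520\right) + 1764 = -593 + 1764 = 1171$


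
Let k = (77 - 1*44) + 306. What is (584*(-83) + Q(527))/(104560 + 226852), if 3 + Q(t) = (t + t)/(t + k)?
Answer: -5247287/35875349 ≈ -0.14626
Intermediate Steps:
k = 339 (k = (77 - 44) + 306 = 33 + 306 = 339)
Q(t) = -3 + 2*t/(339 + t) (Q(t) = -3 + (t + t)/(t + 339) = -3 + (2*t)/(339 + t) = -3 + 2*t/(339 + t))
(584*(-83) + Q(527))/(104560 + 226852) = (584*(-83) + (-1017 - 1*527)/(339 + 527))/(104560 + 226852) = (-48472 + (-1017 - 527)/866)/331412 = (-48472 + (1/866)*(-1544))*(1/331412) = (-48472 - 772/433)*(1/331412) = -20989148/433*1/331412 = -5247287/35875349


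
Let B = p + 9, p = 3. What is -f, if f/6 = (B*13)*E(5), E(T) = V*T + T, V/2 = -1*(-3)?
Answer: -32760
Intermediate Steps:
V = 6 (V = 2*(-1*(-3)) = 2*3 = 6)
E(T) = 7*T (E(T) = 6*T + T = 7*T)
B = 12 (B = 3 + 9 = 12)
f = 32760 (f = 6*((12*13)*(7*5)) = 6*(156*35) = 6*5460 = 32760)
-f = -1*32760 = -32760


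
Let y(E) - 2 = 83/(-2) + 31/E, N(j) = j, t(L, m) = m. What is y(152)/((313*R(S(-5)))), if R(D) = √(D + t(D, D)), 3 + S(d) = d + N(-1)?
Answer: 1991*I*√2/95152 ≈ 0.029592*I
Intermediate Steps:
y(E) = -79/2 + 31/E (y(E) = 2 + (83/(-2) + 31/E) = 2 + (83*(-½) + 31/E) = 2 + (-83/2 + 31/E) = -79/2 + 31/E)
S(d) = -4 + d (S(d) = -3 + (d - 1) = -3 + (-1 + d) = -4 + d)
R(D) = √2*√D (R(D) = √(D + D) = √(2*D) = √2*√D)
y(152)/((313*R(S(-5)))) = (-79/2 + 31/152)/((313*(√2*√(-4 - 5)))) = (-79/2 + 31*(1/152))/((313*(√2*√(-9)))) = (-79/2 + 31/152)/((313*(√2*(3*I)))) = -5973*(-I*√2/1878)/152 = -(-1991)*I*√2/95152 = 1991*I*√2/95152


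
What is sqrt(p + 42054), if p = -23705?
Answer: sqrt(18349) ≈ 135.46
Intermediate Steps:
sqrt(p + 42054) = sqrt(-23705 + 42054) = sqrt(18349)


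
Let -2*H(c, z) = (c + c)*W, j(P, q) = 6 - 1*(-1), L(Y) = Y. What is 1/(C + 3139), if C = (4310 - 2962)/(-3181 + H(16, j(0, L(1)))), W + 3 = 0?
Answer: 3133/9833139 ≈ 0.00031862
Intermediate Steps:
W = -3 (W = -3 + 0 = -3)
j(P, q) = 7 (j(P, q) = 6 + 1 = 7)
H(c, z) = 3*c (H(c, z) = -(c + c)*(-3)/2 = -2*c*(-3)/2 = -(-3)*c = 3*c)
C = -1348/3133 (C = (4310 - 2962)/(-3181 + 3*16) = 1348/(-3181 + 48) = 1348/(-3133) = 1348*(-1/3133) = -1348/3133 ≈ -0.43026)
1/(C + 3139) = 1/(-1348/3133 + 3139) = 1/(9833139/3133) = 3133/9833139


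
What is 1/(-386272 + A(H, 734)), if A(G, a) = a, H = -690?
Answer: -1/385538 ≈ -2.5938e-6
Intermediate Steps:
1/(-386272 + A(H, 734)) = 1/(-386272 + 734) = 1/(-385538) = -1/385538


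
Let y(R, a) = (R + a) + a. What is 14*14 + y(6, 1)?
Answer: 204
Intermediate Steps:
y(R, a) = R + 2*a
14*14 + y(6, 1) = 14*14 + (6 + 2*1) = 196 + (6 + 2) = 196 + 8 = 204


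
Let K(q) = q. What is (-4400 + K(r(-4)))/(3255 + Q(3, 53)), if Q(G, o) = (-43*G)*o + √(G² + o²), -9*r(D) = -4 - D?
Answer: 7880400/6413953 + 2200*√2818/6413953 ≈ 1.2468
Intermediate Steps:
r(D) = 4/9 + D/9 (r(D) = -(-4 - D)/9 = 4/9 + D/9)
Q(G, o) = √(G² + o²) - 43*G*o (Q(G, o) = -43*G*o + √(G² + o²) = √(G² + o²) - 43*G*o)
(-4400 + K(r(-4)))/(3255 + Q(3, 53)) = (-4400 + (4/9 + (⅑)*(-4)))/(3255 + (√(3² + 53²) - 43*3*53)) = (-4400 + (4/9 - 4/9))/(3255 + (√(9 + 2809) - 6837)) = (-4400 + 0)/(3255 + (√2818 - 6837)) = -4400/(3255 + (-6837 + √2818)) = -4400/(-3582 + √2818)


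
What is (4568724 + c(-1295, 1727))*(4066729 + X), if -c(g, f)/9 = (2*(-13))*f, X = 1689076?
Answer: 28622708847810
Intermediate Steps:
c(g, f) = 234*f (c(g, f) = -9*2*(-13)*f = -(-234)*f = 234*f)
(4568724 + c(-1295, 1727))*(4066729 + X) = (4568724 + 234*1727)*(4066729 + 1689076) = (4568724 + 404118)*5755805 = 4972842*5755805 = 28622708847810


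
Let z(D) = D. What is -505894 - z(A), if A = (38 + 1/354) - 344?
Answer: -178978153/354 ≈ -5.0559e+5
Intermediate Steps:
A = -108323/354 (A = (38 + 1/354) - 344 = 13453/354 - 344 = -108323/354 ≈ -306.00)
-505894 - z(A) = -505894 - 1*(-108323/354) = -505894 + 108323/354 = -178978153/354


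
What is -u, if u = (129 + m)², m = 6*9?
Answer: -33489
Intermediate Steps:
m = 54
u = 33489 (u = (129 + 54)² = 183² = 33489)
-u = -1*33489 = -33489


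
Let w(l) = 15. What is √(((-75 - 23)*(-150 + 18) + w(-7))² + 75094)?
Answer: √167803495 ≈ 12954.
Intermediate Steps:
√(((-75 - 23)*(-150 + 18) + w(-7))² + 75094) = √(((-75 - 23)*(-150 + 18) + 15)² + 75094) = √((-98*(-132) + 15)² + 75094) = √((12936 + 15)² + 75094) = √(12951² + 75094) = √(167728401 + 75094) = √167803495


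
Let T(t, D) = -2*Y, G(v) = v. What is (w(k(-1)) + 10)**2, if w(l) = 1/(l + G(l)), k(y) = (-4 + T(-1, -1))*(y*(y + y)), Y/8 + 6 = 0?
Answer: 13549761/135424 ≈ 100.05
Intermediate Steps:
Y = -48 (Y = -48 + 8*0 = -48 + 0 = -48)
T(t, D) = 96 (T(t, D) = -2*(-48) = 96)
k(y) = 184*y**2 (k(y) = (-4 + 96)*(y*(y + y)) = 92*(y*(2*y)) = 92*(2*y**2) = 184*y**2)
w(l) = 1/(2*l) (w(l) = 1/(l + l) = 1/(2*l))
(w(k(-1)) + 10)**2 = (1/(2*((184*(-1)**2))) + 10)**2 = (1/(2*((184*1))) + 10)**2 = ((1/2)/184 + 10)**2 = ((1/2)*(1/184) + 10)**2 = (1/368 + 10)**2 = (3681/368)**2 = 13549761/135424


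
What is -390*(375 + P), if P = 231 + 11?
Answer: -240630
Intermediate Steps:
P = 242
-390*(375 + P) = -390*(375 + 242) = -390*617 = -240630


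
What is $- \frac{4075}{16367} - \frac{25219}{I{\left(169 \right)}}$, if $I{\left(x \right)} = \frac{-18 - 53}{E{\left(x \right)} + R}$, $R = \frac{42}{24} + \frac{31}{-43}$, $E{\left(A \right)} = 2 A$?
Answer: $\frac{24069187553849}{199873804} \approx 1.2042 \cdot 10^{5}$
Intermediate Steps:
$R = \frac{177}{172}$ ($R = 42 \cdot \frac{1}{24} + 31 \left(- \frac{1}{43}\right) = \frac{7}{4} - \frac{31}{43} = \frac{177}{172} \approx 1.0291$)
$I{\left(x \right)} = - \frac{71}{\frac{177}{172} + 2 x}$ ($I{\left(x \right)} = \frac{-18 - 53}{2 x + \frac{177}{172}} = - \frac{71}{\frac{177}{172} + 2 x}$)
$- \frac{4075}{16367} - \frac{25219}{I{\left(169 \right)}} = - \frac{4075}{16367} - \frac{25219}{\left(-12212\right) \frac{1}{177 + 344 \cdot 169}} = \left(-4075\right) \frac{1}{16367} - \frac{25219}{\left(-12212\right) \frac{1}{177 + 58136}} = - \frac{4075}{16367} - \frac{25219}{\left(-12212\right) \frac{1}{58313}} = - \frac{4075}{16367} - \frac{25219}{- \frac{12212}{58313}} = - \frac{4075}{16367} - - \frac{1470595547}{12212} = - \frac{4075}{16367} + \frac{1470595547}{12212} = \frac{24069187553849}{199873804}$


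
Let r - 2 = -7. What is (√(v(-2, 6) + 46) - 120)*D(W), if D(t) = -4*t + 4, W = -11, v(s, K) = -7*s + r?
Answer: -5760 + 48*√55 ≈ -5404.0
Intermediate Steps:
r = -5 (r = 2 - 7 = -5)
v(s, K) = -5 - 7*s (v(s, K) = -7*s - 5 = -5 - 7*s)
D(t) = 4 - 4*t
(√(v(-2, 6) + 46) - 120)*D(W) = (√((-5 - 7*(-2)) + 46) - 120)*(4 - 4*(-11)) = (√((-5 + 14) + 46) - 120)*(4 + 44) = (√(9 + 46) - 120)*48 = (√55 - 120)*48 = (-120 + √55)*48 = -5760 + 48*√55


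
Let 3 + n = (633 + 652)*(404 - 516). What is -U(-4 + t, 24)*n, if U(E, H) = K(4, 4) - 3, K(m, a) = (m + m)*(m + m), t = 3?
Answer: 8779303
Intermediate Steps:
K(m, a) = 4*m² (K(m, a) = (2*m)*(2*m) = 4*m²)
U(E, H) = 61 (U(E, H) = 4*4² - 3 = 4*16 - 3 = 64 - 3 = 61)
n = -143923 (n = -3 + (633 + 652)*(404 - 516) = -3 + 1285*(-112) = -3 - 143920 = -143923)
-U(-4 + t, 24)*n = -61*(-143923) = -1*(-8779303) = 8779303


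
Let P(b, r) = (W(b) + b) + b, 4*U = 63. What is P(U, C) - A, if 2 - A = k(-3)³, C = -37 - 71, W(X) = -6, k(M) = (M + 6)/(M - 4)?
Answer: 16067/686 ≈ 23.421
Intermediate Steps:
k(M) = (6 + M)/(-4 + M)
C = -108
U = 63/4 (U = (¼)*63 = 63/4 ≈ 15.750)
P(b, r) = -6 + 2*b (P(b, r) = (-6 + b) + b = -6 + 2*b)
A = 713/343 (A = 2 - ((6 - 3)/(-4 - 3))³ = 2 - (3/(-7))³ = 2 - (-⅐*3)³ = 2 - (-3/7)³ = 2 - 1*(-27/343) = 2 + 27/343 = 713/343 ≈ 2.0787)
P(U, C) - A = (-6 + 2*(63/4)) - 1*713/343 = (-6 + 63/2) - 713/343 = 51/2 - 713/343 = 16067/686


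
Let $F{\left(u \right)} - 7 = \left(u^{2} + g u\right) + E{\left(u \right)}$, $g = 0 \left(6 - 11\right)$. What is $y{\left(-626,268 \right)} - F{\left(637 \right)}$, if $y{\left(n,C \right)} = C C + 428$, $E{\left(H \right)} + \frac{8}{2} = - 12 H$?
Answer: $-325876$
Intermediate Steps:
$g = 0$ ($g = 0 \left(-5\right) = 0$)
$E{\left(H \right)} = -4 - 12 H$
$y{\left(n,C \right)} = 428 + C^{2}$ ($y{\left(n,C \right)} = C^{2} + 428 = 428 + C^{2}$)
$F{\left(u \right)} = 3 + u^{2} - 12 u$ ($F{\left(u \right)} = 7 - \left(4 - u^{2} + 12 u\right) = 3 + u^{2} - 12 u$)
$y{\left(-626,268 \right)} - F{\left(637 \right)} = \left(428 + 268^{2}\right) - \left(3 + 637^{2} - 7644\right) = \left(428 + 71824\right) - \left(3 + 405769 - 7644\right) = 72252 - 398128 = -325876$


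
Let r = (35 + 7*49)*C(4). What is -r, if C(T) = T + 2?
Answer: -2268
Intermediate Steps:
C(T) = 2 + T
r = 2268 (r = (35 + 7*49)*(2 + 4) = (35 + 343)*6 = 378*6 = 2268)
-r = -1*2268 = -2268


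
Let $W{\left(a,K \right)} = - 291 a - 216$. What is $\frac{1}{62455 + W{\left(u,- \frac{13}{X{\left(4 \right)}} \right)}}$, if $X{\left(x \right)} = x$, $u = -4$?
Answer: $\frac{1}{63403} \approx 1.5772 \cdot 10^{-5}$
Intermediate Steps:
$W{\left(a,K \right)} = -216 - 291 a$
$\frac{1}{62455 + W{\left(u,- \frac{13}{X{\left(4 \right)}} \right)}} = \frac{1}{62455 - -948} = \frac{1}{62455 + \left(-216 + 1164\right)} = \frac{1}{62455 + 948} = \frac{1}{63403}$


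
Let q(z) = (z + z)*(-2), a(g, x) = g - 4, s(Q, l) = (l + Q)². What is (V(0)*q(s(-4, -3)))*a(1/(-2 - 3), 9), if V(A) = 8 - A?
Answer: 32928/5 ≈ 6585.6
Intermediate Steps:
s(Q, l) = (Q + l)²
a(g, x) = -4 + g
q(z) = -4*z (q(z) = (2*z)*(-2) = -4*z)
(V(0)*q(s(-4, -3)))*a(1/(-2 - 3), 9) = ((8 - 1*0)*(-4*(-4 - 3)²))*(-4 + 1/(-2 - 3)) = ((8 + 0)*(-4*(-7)²))*(-4 + 1/(-5)) = (8*(-4*49))*(-4 - ⅕) = (8*(-196))*(-21/5) = -1568*(-21/5) = 32928/5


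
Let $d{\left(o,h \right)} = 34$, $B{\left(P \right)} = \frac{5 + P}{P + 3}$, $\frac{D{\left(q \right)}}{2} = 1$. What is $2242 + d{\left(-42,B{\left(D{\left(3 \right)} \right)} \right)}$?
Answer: $2276$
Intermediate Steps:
$D{\left(q \right)} = 2$ ($D{\left(q \right)} = 2 \cdot 1 = 2$)
$B{\left(P \right)} = \frac{5 + P}{3 + P}$
$2242 + d{\left(-42,B{\left(D{\left(3 \right)} \right)} \right)} = 2242 + 34 = 2276$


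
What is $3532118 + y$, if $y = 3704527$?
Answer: $7236645$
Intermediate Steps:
$3532118 + y = 3532118 + 3704527 = 7236645$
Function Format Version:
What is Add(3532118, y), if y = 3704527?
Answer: 7236645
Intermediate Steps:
Add(3532118, y) = Add(3532118, 3704527) = 7236645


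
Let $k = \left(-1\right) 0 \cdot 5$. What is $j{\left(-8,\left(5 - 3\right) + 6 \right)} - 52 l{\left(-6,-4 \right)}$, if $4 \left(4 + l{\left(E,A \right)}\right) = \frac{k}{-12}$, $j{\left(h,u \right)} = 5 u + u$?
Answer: $256$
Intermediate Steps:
$k = 0$ ($k = 0 \cdot 5 = 0$)
$j{\left(h,u \right)} = 6 u$
$l{\left(E,A \right)} = -4$ ($l{\left(E,A \right)} = -4 + \frac{0 \frac{1}{-12}}{4} = -4 + \frac{0 \left(- \frac{1}{12}\right)}{4} = -4 + \frac{1}{4} \cdot 0 = -4 + 0 = -4$)
$j{\left(-8,\left(5 - 3\right) + 6 \right)} - 52 l{\left(-6,-4 \right)} = 6 \left(\left(5 - 3\right) + 6\right) - -208 = 6 \left(2 + 6\right) + 208 = 6 \cdot 8 + 208 = 48 + 208 = 256$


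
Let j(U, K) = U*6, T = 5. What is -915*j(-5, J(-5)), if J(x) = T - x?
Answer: 27450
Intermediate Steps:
J(x) = 5 - x
j(U, K) = 6*U
-915*j(-5, J(-5)) = -5490*(-5) = -915*(-30) = 27450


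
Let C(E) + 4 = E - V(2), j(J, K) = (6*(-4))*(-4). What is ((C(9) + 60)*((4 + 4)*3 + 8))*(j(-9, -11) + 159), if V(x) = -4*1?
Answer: 563040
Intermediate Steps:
j(J, K) = 96 (j(J, K) = -24*(-4) = 96)
V(x) = -4
C(E) = E (C(E) = -4 + (E - 1*(-4)) = -4 + (E + 4) = -4 + (4 + E) = E)
((C(9) + 60)*((4 + 4)*3 + 8))*(j(-9, -11) + 159) = ((9 + 60)*((4 + 4)*3 + 8))*(96 + 159) = (69*(8*3 + 8))*255 = (69*(24 + 8))*255 = (69*32)*255 = 2208*255 = 563040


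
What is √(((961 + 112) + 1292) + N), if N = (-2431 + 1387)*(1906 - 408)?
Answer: I*√1561547 ≈ 1249.6*I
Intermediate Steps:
N = -1563912 (N = -1044*1498 = -1563912)
√(((961 + 112) + 1292) + N) = √(((961 + 112) + 1292) - 1563912) = √((1073 + 1292) - 1563912) = √(2365 - 1563912) = √(-1561547) = I*√1561547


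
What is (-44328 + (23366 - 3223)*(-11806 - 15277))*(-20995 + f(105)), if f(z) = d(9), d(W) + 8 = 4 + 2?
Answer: 11455484405409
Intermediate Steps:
d(W) = -2 (d(W) = -8 + (4 + 2) = -8 + 6 = -2)
f(z) = -2
(-44328 + (23366 - 3223)*(-11806 - 15277))*(-20995 + f(105)) = (-44328 + (23366 - 3223)*(-11806 - 15277))*(-20995 - 2) = (-44328 + 20143*(-27083))*(-20997) = (-44328 - 545532869)*(-20997) = -545577197*(-20997) = 11455484405409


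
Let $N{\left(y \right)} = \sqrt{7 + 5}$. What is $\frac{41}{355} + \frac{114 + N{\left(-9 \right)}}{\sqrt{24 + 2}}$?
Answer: $\frac{41}{355} + \frac{\sqrt{26} \left(57 + \sqrt{3}\right)}{13} \approx 23.152$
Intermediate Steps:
$N{\left(y \right)} = 2 \sqrt{3}$ ($N{\left(y \right)} = \sqrt{12} = 2 \sqrt{3}$)
$\frac{41}{355} + \frac{114 + N{\left(-9 \right)}}{\sqrt{24 + 2}} = \frac{41}{355} + \frac{114 + 2 \sqrt{3}}{\sqrt{24 + 2}} = 41 \cdot \frac{1}{355} + \frac{114 + 2 \sqrt{3}}{\sqrt{26}} = \frac{41}{355} + \left(114 + 2 \sqrt{3}\right) \frac{\sqrt{26}}{26} = \frac{41}{355} + \frac{\sqrt{26} \left(114 + 2 \sqrt{3}\right)}{26}$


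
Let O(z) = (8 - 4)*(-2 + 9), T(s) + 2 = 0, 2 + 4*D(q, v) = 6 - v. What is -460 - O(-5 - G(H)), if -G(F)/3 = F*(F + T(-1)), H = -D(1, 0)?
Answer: -488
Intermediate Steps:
D(q, v) = 1 - v/4 (D(q, v) = -½ + (6 - v)/4 = -½ + (3/2 - v/4) = 1 - v/4)
H = -1 (H = -(1 - ¼*0) = -(1 + 0) = -1*1 = -1)
T(s) = -2 (T(s) = -2 + 0 = -2)
G(F) = -3*F*(-2 + F) (G(F) = -3*F*(F - 2) = -3*F*(-2 + F))
O(z) = 28 (O(z) = 4*7 = 28)
-460 - O(-5 - G(H)) = -460 - 1*28 = -460 - 28 = -488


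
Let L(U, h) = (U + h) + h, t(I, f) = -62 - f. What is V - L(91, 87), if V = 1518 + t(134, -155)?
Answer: 1346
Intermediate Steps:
L(U, h) = U + 2*h
V = 1611 (V = 1518 + (-62 - 1*(-155)) = 1518 + (-62 + 155) = 1518 + 93 = 1611)
V - L(91, 87) = 1611 - (91 + 2*87) = 1611 - (91 + 174) = 1611 - 1*265 = 1611 - 265 = 1346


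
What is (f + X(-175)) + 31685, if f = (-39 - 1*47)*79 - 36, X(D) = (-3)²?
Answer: 24864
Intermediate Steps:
X(D) = 9
f = -6830 (f = (-39 - 47)*79 - 36 = -86*79 - 36 = -6794 - 36 = -6830)
(f + X(-175)) + 31685 = (-6830 + 9) + 31685 = -6821 + 31685 = 24864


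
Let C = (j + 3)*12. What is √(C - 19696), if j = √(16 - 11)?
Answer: 2*√(-4915 + 3*√5) ≈ 140.12*I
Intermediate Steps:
j = √5 ≈ 2.2361
C = 36 + 12*√5 (C = (√5 + 3)*12 = (3 + √5)*12 = 36 + 12*√5 ≈ 62.833)
√(C - 19696) = √((36 + 12*√5) - 19696) = √(-19660 + 12*√5)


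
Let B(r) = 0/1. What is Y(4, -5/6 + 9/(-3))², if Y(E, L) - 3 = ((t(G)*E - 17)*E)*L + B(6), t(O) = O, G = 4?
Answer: 3025/9 ≈ 336.11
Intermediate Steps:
B(r) = 0 (B(r) = 0*1 = 0)
Y(E, L) = 3 + E*L*(-17 + 4*E) (Y(E, L) = 3 + (((4*E - 17)*E)*L + 0) = 3 + (((-17 + 4*E)*E)*L + 0) = 3 + ((E*(-17 + 4*E))*L + 0) = 3 + (E*L*(-17 + 4*E) + 0) = 3 + E*L*(-17 + 4*E))
Y(4, -5/6 + 9/(-3))² = (3 - 17*4*(-5/6 + 9/(-3)) + 4*(-5/6 + 9/(-3))*4²)² = (3 - 17*4*(-5*⅙ + 9*(-⅓)) + 4*(-5*⅙ + 9*(-⅓))*16)² = (3 - 17*4*(-⅚ - 3) + 4*(-⅚ - 3)*16)² = (3 - 17*4*(-23/6) + 4*(-23/6)*16)² = (3 + 782/3 - 736/3)² = (55/3)² = 3025/9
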